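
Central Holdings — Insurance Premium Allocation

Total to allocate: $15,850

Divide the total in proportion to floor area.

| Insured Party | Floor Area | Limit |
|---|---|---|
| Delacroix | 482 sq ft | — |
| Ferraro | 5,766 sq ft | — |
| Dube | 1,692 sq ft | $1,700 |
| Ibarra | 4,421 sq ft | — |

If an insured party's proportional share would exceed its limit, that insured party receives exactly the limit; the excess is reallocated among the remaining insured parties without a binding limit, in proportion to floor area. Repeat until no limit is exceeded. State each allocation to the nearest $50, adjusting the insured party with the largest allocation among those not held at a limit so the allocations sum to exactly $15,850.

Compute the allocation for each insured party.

Delacroix: $650 | Ferraro: $7,650 | Dube: $1,700 | Ibarra: $5,850

Floor area total: 12,361.
Unconstrained shares: Delacroix 618.05; Ferraro 7,393.50; Dube 2,169.58; Ibarra 5,668.87.
Capped: Dube ($1,700); balance $14,150 reallocated over remaining floor area 10,669.
Shares after redistribution: Delacroix 639.26 → $650; Ferraro 7,647.29 → $7,650; Ibarra 5,863.45 → $5,850.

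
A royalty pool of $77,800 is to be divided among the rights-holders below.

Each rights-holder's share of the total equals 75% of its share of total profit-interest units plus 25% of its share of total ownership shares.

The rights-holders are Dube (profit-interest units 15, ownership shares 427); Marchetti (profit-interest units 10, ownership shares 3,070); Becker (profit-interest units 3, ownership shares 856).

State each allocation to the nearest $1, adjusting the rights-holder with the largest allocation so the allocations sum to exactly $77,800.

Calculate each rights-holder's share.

Dube: $33,167; Marchetti: $34,556; Becker: $10,077

Totals — profit-interest units 28, ownership shares 4,353.
Combined weights (75% profit-interest units + 25% ownership shares): Dube 0.4263; Marchetti 0.4442; Becker 0.1295.
Pro-rata amounts: Dube 33,166.84; Marchetti 34,556.61; Becker 10,076.55.
After rounding ($1): Dube $33,167; Marchetti $34,557; Becker $10,077. Sum = $77,801.
Difference $77,800 − $77,801 = −$1 applied to largest allocation (Marchetti): Marchetti becomes $34,556.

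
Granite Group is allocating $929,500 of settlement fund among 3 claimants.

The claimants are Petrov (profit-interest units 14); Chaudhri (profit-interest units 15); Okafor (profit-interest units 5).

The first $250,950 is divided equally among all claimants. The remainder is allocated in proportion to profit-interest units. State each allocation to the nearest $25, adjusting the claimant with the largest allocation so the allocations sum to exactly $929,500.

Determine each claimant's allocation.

Petrov: $363,050; Chaudhri: $383,025; Okafor: $183,425

Equal tier: $250,950 ÷ 3 = $83,650 apiece.
Remainder $678,550 by profit-interest units (total 34): Petrov 279,402.94 → $279,400; Chaudhri 299,360.29 → $299,350; Okafor 99,786.76 → $99,775.
Rounding difference +$25 on remainder applied to Chaudhri.
Totals: Petrov $83,650 + $279,400 = $363,050; Chaudhri $83,650 + $299,375 = $383,025; Okafor $83,650 + $99,775 = $183,425.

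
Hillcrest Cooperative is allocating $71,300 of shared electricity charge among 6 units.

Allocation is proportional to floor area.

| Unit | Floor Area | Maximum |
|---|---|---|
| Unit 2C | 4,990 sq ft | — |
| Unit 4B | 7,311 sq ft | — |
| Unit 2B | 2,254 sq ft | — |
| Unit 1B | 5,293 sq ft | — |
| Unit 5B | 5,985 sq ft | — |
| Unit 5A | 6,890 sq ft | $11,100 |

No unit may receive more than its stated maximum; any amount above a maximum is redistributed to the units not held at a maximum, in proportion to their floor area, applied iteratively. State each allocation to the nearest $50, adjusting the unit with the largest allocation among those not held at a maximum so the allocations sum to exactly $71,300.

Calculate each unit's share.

Total floor area = 32,723.
Proportional shares (ignoring caps): Unit 2C 10,872.69; Unit 4B 15,929.91; Unit 2B 4,911.23; Unit 1B 11,532.89; Unit 5B 13,040.69; Unit 5A 15,012.59.
Cap binds for Unit 5A ($11,100); balance $60,200 reallocated over remaining floor area 25,833.
Shares after redistribution: Unit 2C 11,628.46 → $11,650; Unit 4B 17,037.21 → $17,050; Unit 2B 5,252.61 → $5,250; Unit 1B 12,334.56 → $12,350; Unit 5B 13,947.16 → $13,950.
Rounding difference −$50 applied to Unit 4B → $17,000.

Unit 2C: $11,650 · Unit 4B: $17,000 · Unit 2B: $5,250 · Unit 1B: $12,350 · Unit 5B: $13,950 · Unit 5A: $11,100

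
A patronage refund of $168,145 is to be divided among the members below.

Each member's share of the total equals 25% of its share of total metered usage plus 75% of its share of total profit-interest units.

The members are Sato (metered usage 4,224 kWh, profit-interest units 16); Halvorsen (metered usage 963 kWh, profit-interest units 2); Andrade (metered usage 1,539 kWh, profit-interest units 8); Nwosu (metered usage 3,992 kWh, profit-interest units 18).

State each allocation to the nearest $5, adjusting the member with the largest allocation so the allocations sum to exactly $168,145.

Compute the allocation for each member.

Sato: $62,425 | Halvorsen: $9,510 | Andrade: $28,965 | Nwosu: $67,245

Totals — metered usage 10,718, profit-interest units 44.
Blended shares (25% metered usage + 75% profit-interest units): Sato 0.3713; Halvorsen 0.0566; Andrade 0.1723; Nwosu 0.3999.
Pro-rata amounts: Sato 62,424.36; Halvorsen 9,509.12; Andrade 28,964.86; Nwosu 67,246.66.
After rounding ($5): Sato $62,425; Halvorsen $9,510; Andrade $28,965; Nwosu $67,245. Sum = $168,145.
Rounded total matches; no reconciliation needed.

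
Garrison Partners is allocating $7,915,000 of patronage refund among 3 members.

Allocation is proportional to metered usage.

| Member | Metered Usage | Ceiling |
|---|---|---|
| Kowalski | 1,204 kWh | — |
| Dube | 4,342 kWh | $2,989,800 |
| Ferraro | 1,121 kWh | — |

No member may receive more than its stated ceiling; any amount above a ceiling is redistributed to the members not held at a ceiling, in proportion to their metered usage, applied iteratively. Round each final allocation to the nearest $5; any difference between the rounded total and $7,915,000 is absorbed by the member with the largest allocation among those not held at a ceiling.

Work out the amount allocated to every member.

Kowalski: $2,550,510 · Dube: $2,989,800 · Ferraro: $2,374,690

Total metered usage = 6,667.
Pro-rata shares before constraints: Kowalski 1,429,377.53; Dube 5,154,781.76; Ferraro 1,330,840.71.
Cap binds for Dube ($2,989,800); remaining pool $4,925,200 reallocated over remaining metered usage 2,325.
Remaining shares: Kowalski 2,550,512.17 → $2,550,510; Ferraro 2,374,687.83 → $2,374,690.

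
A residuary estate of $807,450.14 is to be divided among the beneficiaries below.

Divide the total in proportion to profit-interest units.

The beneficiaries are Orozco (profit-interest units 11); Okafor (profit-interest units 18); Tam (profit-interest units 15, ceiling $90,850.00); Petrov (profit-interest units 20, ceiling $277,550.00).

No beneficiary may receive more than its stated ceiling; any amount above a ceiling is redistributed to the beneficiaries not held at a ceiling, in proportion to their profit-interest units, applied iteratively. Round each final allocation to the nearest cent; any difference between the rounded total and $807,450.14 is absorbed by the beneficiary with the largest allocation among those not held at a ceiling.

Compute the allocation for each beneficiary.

Orozco: $166,536.26 | Okafor: $272,513.88 | Tam: $90,850.00 | Petrov: $277,550.00

Combined profit-interest units = 64.
Proportional shares (ignoring caps): Orozco 138,780.4928; Okafor 227,095.3519; Tam 189,246.1266; Petrov 252,328.1688.
Capped: Tam ($90,850.00); remaining pool $716,600.14 reallocated over remaining profit-interest units 49.
Capped: Petrov ($277,550.00); remaining pool $439,050.14 reallocated over remaining profit-interest units 29.
Redistributed shares: Orozco 166,536.2600 → $166,536.26; Okafor 272,513.8800 → $272,513.88.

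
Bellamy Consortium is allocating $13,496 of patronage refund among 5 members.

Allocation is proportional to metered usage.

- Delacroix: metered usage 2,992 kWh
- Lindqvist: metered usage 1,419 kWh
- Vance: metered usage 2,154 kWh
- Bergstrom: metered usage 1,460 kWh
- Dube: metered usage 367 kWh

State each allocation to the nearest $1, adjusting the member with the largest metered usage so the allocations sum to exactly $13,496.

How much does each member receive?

Sum of metered usage: 2,992 + 1,419 + 2,154 + 1,460 + 367 = 8,392.
Pro-rata amounts: Delacroix 4,811.73; Lindqvist 2,282.03; Vance 3,464.06; Bergstrom 2,347.97; Dube 590.21.
Rounded to nearest $1: Delacroix $4,812; Lindqvist $2,282; Vance $3,464; Bergstrom $2,348; Dube $590. Sum = $13,496.
Rounded total matches; no reconciliation needed.

Delacroix: $4,812; Lindqvist: $2,282; Vance: $3,464; Bergstrom: $2,348; Dube: $590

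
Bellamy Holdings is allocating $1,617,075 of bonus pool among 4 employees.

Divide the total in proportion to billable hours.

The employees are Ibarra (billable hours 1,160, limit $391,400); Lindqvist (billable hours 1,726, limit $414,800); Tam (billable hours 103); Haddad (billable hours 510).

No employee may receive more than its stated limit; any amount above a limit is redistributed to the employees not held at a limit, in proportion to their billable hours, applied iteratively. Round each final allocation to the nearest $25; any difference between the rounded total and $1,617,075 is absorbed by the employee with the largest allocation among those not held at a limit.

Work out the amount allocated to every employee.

Combined billable hours = 3,499.
Unconstrained shares: Ibarra 536,098.03; Lindqvist 797,676.89; Tam 47,601.81; Haddad 235,698.27.
Capped: Ibarra ($391,400), Lindqvist ($414,800); balance $810,875 reallocated over remaining billable hours 613.
Remaining shares: Tam 136,248.16 → $136,250; Haddad 674,626.84 → $674,625.

Ibarra: $391,400 · Lindqvist: $414,800 · Tam: $136,250 · Haddad: $674,625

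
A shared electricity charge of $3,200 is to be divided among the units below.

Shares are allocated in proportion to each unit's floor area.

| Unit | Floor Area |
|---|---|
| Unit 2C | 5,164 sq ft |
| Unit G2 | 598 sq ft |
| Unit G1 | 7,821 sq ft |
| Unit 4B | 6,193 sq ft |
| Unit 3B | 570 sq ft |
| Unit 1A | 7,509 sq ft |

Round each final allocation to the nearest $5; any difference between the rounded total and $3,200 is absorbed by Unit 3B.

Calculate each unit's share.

Floor area total: 27,855.
Unrounded shares: Unit 2C 5,164/27,855 × $3,200 = 593.24; Unit G2 598/27,855 × $3,200 = 68.70; Unit G1 7,821/27,855 × $3,200 = 898.48; Unit 4B 6,193/27,855 × $3,200 = 711.46; Unit 3B 570/27,855 × $3,200 = 65.48; Unit 1A 7,509/27,855 × $3,200 = 862.64.
At nearest $5: Unit 2C $595; Unit G2 $70; Unit G1 $900; Unit 4B $710; Unit 3B $65; Unit 1A $865. Sum = $3,205.
Difference $3,200 − $3,205 = −$5 applied to Unit 3B: Unit 3B becomes $60.

Unit 2C: $595 | Unit G2: $70 | Unit G1: $900 | Unit 4B: $710 | Unit 3B: $60 | Unit 1A: $865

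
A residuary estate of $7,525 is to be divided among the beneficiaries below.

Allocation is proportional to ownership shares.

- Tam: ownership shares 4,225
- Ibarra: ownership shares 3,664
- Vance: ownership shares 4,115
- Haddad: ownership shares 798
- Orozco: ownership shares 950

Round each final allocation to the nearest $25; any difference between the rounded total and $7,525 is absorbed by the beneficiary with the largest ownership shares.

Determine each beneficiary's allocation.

Tam: $2,325 · Ibarra: $2,000 · Vance: $2,250 · Haddad: $425 · Orozco: $525

Ownership shares total: 13,752.
Proportional shares: Tam 4,225/13,752 × $7,525 = 2,311.89; Ibarra 3,664/13,752 × $7,525 = 2,004.92; Vance 4,115/13,752 × $7,525 = 2,251.70; Haddad 798/13,752 × $7,525 = 436.66; Orozco 950/13,752 × $7,525 = 519.83.
Rounded to nearest $25: Tam $2,300; Ibarra $2,000; Vance $2,250; Haddad $425; Orozco $525. Sum = $7,500.
Difference $7,525 − $7,500 = +$25 applied to largest ownership shares (Tam): Tam becomes $2,325.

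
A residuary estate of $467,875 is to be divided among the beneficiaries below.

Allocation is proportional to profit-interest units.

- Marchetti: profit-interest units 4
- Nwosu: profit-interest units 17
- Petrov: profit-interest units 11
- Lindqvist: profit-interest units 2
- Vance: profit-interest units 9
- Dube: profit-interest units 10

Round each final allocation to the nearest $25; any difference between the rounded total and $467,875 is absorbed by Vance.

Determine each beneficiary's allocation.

Marchetti: $35,300 | Nwosu: $150,075 | Petrov: $97,100 | Lindqvist: $17,650 | Vance: $79,475 | Dube: $88,275

Total profit-interest units = 53.
Unrounded shares: Marchetti 4/53 × $467,875 = 35,311.32; Nwosu 17/53 × $467,875 = 150,073.11; Petrov 11/53 × $467,875 = 97,106.13; Lindqvist 2/53 × $467,875 = 17,655.66; Vance 9/53 × $467,875 = 79,450.47; Dube 10/53 × $467,875 = 88,278.30.
After rounding ($25): Marchetti $35,300; Nwosu $150,075; Petrov $97,100; Lindqvist $17,650; Vance $79,450; Dube $88,275. Sum = $467,850.
Difference $467,875 − $467,850 = +$25 applied to Vance: Vance becomes $79,475.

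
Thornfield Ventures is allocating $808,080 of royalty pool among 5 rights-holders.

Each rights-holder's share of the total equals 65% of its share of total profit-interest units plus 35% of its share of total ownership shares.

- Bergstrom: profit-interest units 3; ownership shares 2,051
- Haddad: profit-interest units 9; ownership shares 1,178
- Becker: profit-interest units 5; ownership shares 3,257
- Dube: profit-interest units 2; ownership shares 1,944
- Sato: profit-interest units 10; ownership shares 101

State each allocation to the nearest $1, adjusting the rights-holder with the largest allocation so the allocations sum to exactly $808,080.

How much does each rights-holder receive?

Bergstrom: $122,333 | Haddad: $202,063 | Becker: $198,540 | Dube: $100,674 | Sato: $184,470

Totals — profit-interest units 29, ownership shares 8,531.
Combined weights (65% profit-interest units + 35% ownership shares): Bergstrom 0.1514; Haddad 0.2501; Becker 0.2457; Dube 0.1246; Sato 0.2283.
Raw shares: Bergstrom 122,333.16; Haddad 202,063.44; Becker 198,539.92; Dube 100,673.65; Sato 184,469.83.
After rounding ($1): Bergstrom $122,333; Haddad $202,063; Becker $198,540; Dube $100,674; Sato $184,470. Sum = $808,080.
No rounding difference to absorb.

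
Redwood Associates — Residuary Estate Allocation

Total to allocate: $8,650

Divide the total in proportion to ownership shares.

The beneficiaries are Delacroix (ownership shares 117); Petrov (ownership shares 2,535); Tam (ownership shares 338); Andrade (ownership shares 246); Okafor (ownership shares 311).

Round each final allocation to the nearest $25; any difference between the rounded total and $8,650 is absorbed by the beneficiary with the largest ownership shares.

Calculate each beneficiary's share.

Delacroix: $275; Petrov: $6,200; Tam: $825; Andrade: $600; Okafor: $750

Sum of ownership shares: 3,547.
Raw shares: Delacroix 117/3,547 × $8,650 = 285.33; Petrov 2,535/3,547 × $8,650 = 6,182.06; Tam 338/3,547 × $8,650 = 824.27; Andrade 246/3,547 × $8,650 = 599.92; Okafor 311/3,547 × $8,650 = 758.43.
After rounding ($25): Delacroix $275; Petrov $6,175; Tam $825; Andrade $600; Okafor $750. Sum = $8,625.
Difference $8,650 − $8,625 = +$25 applied to largest ownership shares (Petrov): Petrov becomes $6,200.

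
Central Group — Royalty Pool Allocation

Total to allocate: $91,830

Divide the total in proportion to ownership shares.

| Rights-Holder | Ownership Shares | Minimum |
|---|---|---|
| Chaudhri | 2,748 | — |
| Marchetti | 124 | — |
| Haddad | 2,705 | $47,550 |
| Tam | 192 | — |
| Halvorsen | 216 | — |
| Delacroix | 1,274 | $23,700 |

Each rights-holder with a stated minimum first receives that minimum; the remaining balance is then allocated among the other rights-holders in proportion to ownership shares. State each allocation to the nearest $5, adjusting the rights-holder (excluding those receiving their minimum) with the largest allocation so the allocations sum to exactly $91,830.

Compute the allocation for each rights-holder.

Fund the minimums — Haddad $47,550; Delacroix $23,700. Remaining pool $20,580.
Remaining pool split over remaining ownership shares 3,280: Chaudhri 17,242.02 → $17,240; Marchetti 778.02 → $780; Tam 1,204.68 → $1,205; Halvorsen 1,355.27 → $1,355.

Chaudhri: $17,240; Marchetti: $780; Haddad: $47,550; Tam: $1,205; Halvorsen: $1,355; Delacroix: $23,700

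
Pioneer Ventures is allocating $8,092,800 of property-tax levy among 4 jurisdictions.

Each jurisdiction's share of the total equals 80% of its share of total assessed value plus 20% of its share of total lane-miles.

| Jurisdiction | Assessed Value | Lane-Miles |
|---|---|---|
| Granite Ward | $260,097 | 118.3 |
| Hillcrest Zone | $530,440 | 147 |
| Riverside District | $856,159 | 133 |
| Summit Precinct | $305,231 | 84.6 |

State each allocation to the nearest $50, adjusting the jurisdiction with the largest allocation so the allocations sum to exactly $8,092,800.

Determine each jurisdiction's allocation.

Granite Ward: $1,259,200 · Hillcrest Zone: $2,252,100 · Riverside District: $3,285,550 · Summit Precinct: $1,295,950

Assessed value total 1,951,927; lane-miles total 482.9.
Blended shares (80% assessed value + 20% lane-miles): Granite Ward 0.1556; Hillcrest Zone 0.2783; Riverside District 0.4060; Summit Precinct 0.1601.
Raw shares: Granite Ward 1,259,213.53; Hillcrest Zone 2,252,094.68; Riverside District 3,285,529.73; Summit Precinct 1,295,962.06.
After rounding ($50): Granite Ward $1,259,200; Hillcrest Zone $2,252,100; Riverside District $3,285,550; Summit Precinct $1,295,950. Sum = $8,092,800.
Rounded total matches; no reconciliation needed.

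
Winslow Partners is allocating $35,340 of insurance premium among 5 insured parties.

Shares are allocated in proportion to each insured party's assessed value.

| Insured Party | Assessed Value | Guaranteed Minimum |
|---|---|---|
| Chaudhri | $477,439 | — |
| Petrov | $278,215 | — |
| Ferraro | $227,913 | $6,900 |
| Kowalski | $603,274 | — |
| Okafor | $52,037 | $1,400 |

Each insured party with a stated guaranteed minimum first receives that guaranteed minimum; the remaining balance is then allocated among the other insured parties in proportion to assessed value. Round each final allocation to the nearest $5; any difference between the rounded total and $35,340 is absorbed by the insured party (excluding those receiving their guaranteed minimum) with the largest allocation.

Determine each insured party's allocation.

Fund the minimums — Ferraro $6,900; Okafor $1,400. Remaining pool $27,040.
Remaining pool split over remaining assessed value 1,358,928: Chaudhri 9,500.10 → $9,500; Petrov 5,535.93 → $5,535; Kowalski 12,003.97 → $12,005.

Chaudhri: $9,500 · Petrov: $5,535 · Ferraro: $6,900 · Kowalski: $12,005 · Okafor: $1,400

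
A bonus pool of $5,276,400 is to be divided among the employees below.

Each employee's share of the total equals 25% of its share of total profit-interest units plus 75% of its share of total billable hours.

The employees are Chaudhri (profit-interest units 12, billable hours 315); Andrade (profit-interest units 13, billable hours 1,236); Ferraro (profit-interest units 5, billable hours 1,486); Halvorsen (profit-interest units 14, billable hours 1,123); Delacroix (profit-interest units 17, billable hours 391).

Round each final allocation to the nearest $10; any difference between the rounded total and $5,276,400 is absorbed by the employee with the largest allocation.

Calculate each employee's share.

Chaudhri: $533,400; Andrade: $1,355,880; Ferraro: $1,400,270; Halvorsen: $1,279,240; Delacroix: $707,610

Profit-interest units total 61; billable hours total 4,551.
Composite weights (25% profit-interest units + 75% billable hours): Chaudhri 0.1011; Andrade 0.2570; Ferraro 0.2654; Halvorsen 0.2424; Delacroix 0.1341.
Raw shares: Chaudhri 533,401.81; Andrade 1,355,877.48; Ferraro 1,400,267.05; Halvorsen 1,279,243.47; Delacroix 707,610.19.
Rounded to nearest $10: Chaudhri $533,400; Andrade $1,355,880; Ferraro $1,400,270; Halvorsen $1,279,240; Delacroix $707,610. Sum = $5,276,400.
Sum already equals the total — no adjustment.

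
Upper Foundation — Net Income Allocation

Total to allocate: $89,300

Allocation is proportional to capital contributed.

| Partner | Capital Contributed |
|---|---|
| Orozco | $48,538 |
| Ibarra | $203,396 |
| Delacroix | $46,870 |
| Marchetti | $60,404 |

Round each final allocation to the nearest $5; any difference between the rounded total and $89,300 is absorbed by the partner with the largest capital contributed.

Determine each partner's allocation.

Orozco: $12,065 · Ibarra: $50,570 · Delacroix: $11,650 · Marchetti: $15,015

Combined capital contributed = 359,208.
Pro-rata amounts: Orozco 48,538/359,208 × $89,300 = 12,066.67; Ibarra 203,396/359,208 × $89,300 = 50,564.75; Delacroix 46,870/359,208 × $89,300 = 11,652.00; Marchetti 60,404/359,208 × $89,300 = 15,016.58.
Rounded to nearest $5: Orozco $12,065; Ibarra $50,565; Delacroix $11,650; Marchetti $15,015. Sum = $89,295.
Difference $89,300 − $89,295 = +$5 applied to largest capital contributed (Ibarra): Ibarra becomes $50,570.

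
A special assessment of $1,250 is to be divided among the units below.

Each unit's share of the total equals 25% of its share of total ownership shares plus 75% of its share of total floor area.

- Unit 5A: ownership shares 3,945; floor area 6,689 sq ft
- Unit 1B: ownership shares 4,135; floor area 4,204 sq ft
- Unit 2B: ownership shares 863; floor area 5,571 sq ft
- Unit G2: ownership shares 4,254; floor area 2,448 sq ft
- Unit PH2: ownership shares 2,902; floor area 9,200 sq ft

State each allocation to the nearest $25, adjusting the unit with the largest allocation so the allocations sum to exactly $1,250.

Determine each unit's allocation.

Ownership shares total 16,099; floor area total 28,112.
Blended shares (25% ownership shares + 75% floor area): Unit 5A 0.2397; Unit 1B 0.1764; Unit 2B 0.1620; Unit G2 0.1314; Unit PH2 0.2905.
Pro-rata amounts: Unit 5A 299.65; Unit 1B 220.46; Unit 2B 202.54; Unit G2 164.21; Unit PH2 363.14.
At nearest $25: Unit 5A $300; Unit 1B $225; Unit 2B $200; Unit G2 $175; Unit PH2 $375. Sum = $1,275.
Difference $1,250 − $1,275 = −$25 applied to largest allocation (Unit PH2): Unit PH2 becomes $350.

Unit 5A: $300 | Unit 1B: $225 | Unit 2B: $200 | Unit G2: $175 | Unit PH2: $350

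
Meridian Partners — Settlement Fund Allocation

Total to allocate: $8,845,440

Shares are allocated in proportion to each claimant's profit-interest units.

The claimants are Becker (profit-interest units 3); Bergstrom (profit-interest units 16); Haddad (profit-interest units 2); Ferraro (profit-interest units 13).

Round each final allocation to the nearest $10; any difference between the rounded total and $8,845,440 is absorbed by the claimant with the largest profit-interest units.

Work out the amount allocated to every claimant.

Becker: $780,480 | Bergstrom: $4,162,560 | Haddad: $520,320 | Ferraro: $3,382,080

Combined profit-interest units = 3 + 16 + 2 + 13 = 34.
Unrounded shares: Becker 780,480.00; Bergstrom 4,162,560.00; Haddad 520,320.00; Ferraro 3,382,080.00.
At nearest $10: Becker $780,480; Bergstrom $4,162,560; Haddad $520,320; Ferraro $3,382,080. Sum = $8,845,440.
Sum already equals the total — no adjustment.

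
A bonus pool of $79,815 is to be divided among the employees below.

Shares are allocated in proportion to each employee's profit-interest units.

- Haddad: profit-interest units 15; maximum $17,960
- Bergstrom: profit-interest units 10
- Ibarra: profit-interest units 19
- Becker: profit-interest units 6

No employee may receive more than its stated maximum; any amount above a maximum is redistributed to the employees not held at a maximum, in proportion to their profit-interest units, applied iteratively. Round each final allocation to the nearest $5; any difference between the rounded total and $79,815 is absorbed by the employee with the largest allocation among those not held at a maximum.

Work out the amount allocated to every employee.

Haddad: $17,960 · Bergstrom: $17,675 · Ibarra: $33,575 · Becker: $10,605

Total profit-interest units = 50.
Proportional shares (ignoring caps): Haddad 23,944.50; Bergstrom 15,963.00; Ibarra 30,329.70; Becker 9,577.80.
Capped: Haddad ($17,960); residual $61,855 reallocated over remaining profit-interest units 35.
Shares after redistribution: Bergstrom 17,672.86 → $17,675; Ibarra 33,578.43 → $33,580; Becker 10,603.71 → $10,605.
Rounding difference −$5 applied to Ibarra → $33,575.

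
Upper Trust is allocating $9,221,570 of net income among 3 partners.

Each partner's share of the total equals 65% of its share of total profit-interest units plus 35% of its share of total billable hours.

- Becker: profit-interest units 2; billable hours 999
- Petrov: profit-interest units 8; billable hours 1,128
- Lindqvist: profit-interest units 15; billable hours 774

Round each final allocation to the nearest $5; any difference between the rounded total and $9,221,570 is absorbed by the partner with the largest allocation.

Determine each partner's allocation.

Profit-interest units total 25; billable hours total 2,901.
Combined weights (65% profit-interest units + 35% billable hours): Becker 0.1725; Petrov 0.3441; Lindqvist 0.4834.
Unrounded shares: Becker 1,590,973.54; Petrov 3,173,059.27; Lindqvist 4,457,537.19.
At nearest $5: Becker $1,590,975; Petrov $3,173,060; Lindqvist $4,457,535. Sum = $9,221,570.
Sum already equals the total — no adjustment.

Becker: $1,590,975 · Petrov: $3,173,060 · Lindqvist: $4,457,535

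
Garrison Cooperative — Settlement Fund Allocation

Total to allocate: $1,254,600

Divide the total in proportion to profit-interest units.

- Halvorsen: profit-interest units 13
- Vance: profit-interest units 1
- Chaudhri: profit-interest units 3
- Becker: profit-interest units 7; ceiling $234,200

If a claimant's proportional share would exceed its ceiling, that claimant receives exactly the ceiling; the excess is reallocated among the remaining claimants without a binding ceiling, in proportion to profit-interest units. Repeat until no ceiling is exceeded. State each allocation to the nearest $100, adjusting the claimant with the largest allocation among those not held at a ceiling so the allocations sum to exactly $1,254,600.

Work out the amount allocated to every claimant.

Combined profit-interest units = 24.
Pro-rata shares before constraints: Halvorsen 679,575.00; Vance 52,275.00; Chaudhri 156,825.00; Becker 365,925.00.
Held at cap: Becker ($234,200); balance $1,020,400 reallocated over remaining profit-interest units 17.
Remaining shares: Halvorsen 780,305.88 → $780,300; Vance 60,023.53 → $60,000; Chaudhri 180,070.59 → $180,100.

Halvorsen: $780,300; Vance: $60,000; Chaudhri: $180,100; Becker: $234,200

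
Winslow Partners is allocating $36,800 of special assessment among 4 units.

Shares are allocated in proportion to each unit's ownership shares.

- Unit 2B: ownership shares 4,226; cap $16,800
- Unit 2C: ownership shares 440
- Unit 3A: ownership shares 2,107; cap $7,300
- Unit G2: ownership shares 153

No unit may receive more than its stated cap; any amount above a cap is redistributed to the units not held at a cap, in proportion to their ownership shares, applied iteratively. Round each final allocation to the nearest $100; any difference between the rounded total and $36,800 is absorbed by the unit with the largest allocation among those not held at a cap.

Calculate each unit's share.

Total ownership shares = 6,926.
Unconstrained shares: Unit 2B 22,454.06; Unit 2C 2,337.86; Unit 3A 11,195.15; Unit G2 812.94.
Held at cap: Unit 2B ($16,800), Unit 3A ($7,300); balance $12,700 reallocated over remaining ownership shares 593.
Remaining shares: Unit 2C 9,423.27 → $9,400; Unit G2 3,276.73 → $3,300.

Unit 2B: $16,800; Unit 2C: $9,400; Unit 3A: $7,300; Unit G2: $3,300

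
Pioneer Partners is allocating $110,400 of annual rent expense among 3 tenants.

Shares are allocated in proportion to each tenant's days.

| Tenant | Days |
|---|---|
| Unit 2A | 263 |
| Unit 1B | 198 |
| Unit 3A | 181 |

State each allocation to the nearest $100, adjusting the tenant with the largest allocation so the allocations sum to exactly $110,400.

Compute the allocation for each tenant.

Days total: 642.
Pro-rata amounts: Unit 2A 263/642 × $110,400 = 45,226.17; Unit 1B 198/642 × $110,400 = 34,048.60; Unit 3A 181/642 × $110,400 = 31,125.23.
After rounding ($100): Unit 2A $45,200; Unit 1B $34,000; Unit 3A $31,100. Sum = $110,300.
Difference $110,400 − $110,300 = +$100 applied to largest allocation (Unit 2A): Unit 2A becomes $45,300.

Unit 2A: $45,300 · Unit 1B: $34,000 · Unit 3A: $31,100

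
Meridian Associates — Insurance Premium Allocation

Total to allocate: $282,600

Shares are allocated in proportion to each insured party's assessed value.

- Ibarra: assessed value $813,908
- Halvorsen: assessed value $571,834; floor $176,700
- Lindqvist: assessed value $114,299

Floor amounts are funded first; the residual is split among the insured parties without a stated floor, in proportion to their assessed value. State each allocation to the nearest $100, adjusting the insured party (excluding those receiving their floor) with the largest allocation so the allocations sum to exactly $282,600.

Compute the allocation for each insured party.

Ibarra: $92,900 · Halvorsen: $176,700 · Lindqvist: $13,000

Guaranteed amounts: Halvorsen $176,700. Remaining pool $105,900.
Remaining pool split over remaining assessed value 928,207: Ibarra 92,859.52 → $92,900; Lindqvist 13,040.48 → $13,000.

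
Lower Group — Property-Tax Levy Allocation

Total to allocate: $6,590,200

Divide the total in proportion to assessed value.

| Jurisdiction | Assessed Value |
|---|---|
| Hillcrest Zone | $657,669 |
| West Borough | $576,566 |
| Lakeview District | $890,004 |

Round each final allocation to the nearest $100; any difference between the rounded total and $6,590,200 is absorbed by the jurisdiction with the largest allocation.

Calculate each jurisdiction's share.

Sum of assessed value: 2,124,239.
Pro-rata amounts: Hillcrest Zone 657,669/2,124,239 × $6,590,200 = 2,040,340.21; West Borough 576,566/2,124,239 × $6,590,200 = 1,788,727.75; Lakeview District 890,004/2,124,239 × $6,590,200 = 2,761,132.04.
At nearest $100: Hillcrest Zone $2,040,300; West Borough $1,788,700; Lakeview District $2,761,100. Sum = $6,590,100.
Difference $6,590,200 − $6,590,100 = +$100 applied to largest allocation (Lakeview District): Lakeview District becomes $2,761,200.

Hillcrest Zone: $2,040,300; West Borough: $1,788,700; Lakeview District: $2,761,200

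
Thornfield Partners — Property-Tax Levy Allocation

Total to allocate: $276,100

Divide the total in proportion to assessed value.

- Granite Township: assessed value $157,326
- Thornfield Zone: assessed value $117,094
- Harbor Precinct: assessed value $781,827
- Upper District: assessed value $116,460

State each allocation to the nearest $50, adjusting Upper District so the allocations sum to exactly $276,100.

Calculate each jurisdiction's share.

Granite Township: $37,050 · Thornfield Zone: $27,550 · Harbor Precinct: $184,050 · Upper District: $27,450

Assessed value total: 1,172,707.
Proportional shares: Granite Township 157,326/1,172,707 × $276,100 = 37,040.55; Thornfield Zone 117,094/1,172,707 × $276,100 = 27,568.40; Harbor Precinct 781,827/1,172,707 × $276,100 = 184,071.92; Upper District 116,460/1,172,707 × $276,100 = 27,419.13.
At nearest $50: Granite Township $37,050; Thornfield Zone $27,550; Harbor Precinct $184,050; Upper District $27,400. Sum = $276,050.
Difference $276,100 − $276,050 = +$50 applied to Upper District: Upper District becomes $27,450.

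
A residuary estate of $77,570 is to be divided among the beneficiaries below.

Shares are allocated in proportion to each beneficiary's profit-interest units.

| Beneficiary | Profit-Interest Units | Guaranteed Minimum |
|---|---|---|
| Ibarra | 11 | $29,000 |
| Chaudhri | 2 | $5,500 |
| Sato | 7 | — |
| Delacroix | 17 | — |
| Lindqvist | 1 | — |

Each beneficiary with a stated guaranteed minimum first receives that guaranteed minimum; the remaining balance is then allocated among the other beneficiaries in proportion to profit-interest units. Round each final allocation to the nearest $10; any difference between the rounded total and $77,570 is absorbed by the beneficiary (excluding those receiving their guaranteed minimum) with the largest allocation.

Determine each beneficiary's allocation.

Ibarra: $29,000 | Chaudhri: $5,500 | Sato: $12,060 | Delacroix: $29,290 | Lindqvist: $1,720

Fund the minimums — Ibarra $29,000; Chaudhri $5,500. Balance $43,070.
Balance split over remaining profit-interest units 25: Sato 12,059.60 → $12,060; Delacroix 29,287.60 → $29,290; Lindqvist 1,722.80 → $1,720.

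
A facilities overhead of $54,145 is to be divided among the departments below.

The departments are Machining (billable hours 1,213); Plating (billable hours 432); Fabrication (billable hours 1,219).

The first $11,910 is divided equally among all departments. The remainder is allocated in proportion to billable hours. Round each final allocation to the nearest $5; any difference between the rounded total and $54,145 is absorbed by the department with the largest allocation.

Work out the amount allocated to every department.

Machining: $21,860 | Plating: $10,340 | Fabrication: $21,945

$11,910 shared equally gives $3,970 per department.
Remainder $42,235 by billable hours (total 2,864): Machining 17,887.94 → $17,890; Plating 6,370.64 → $6,370; Fabrication 17,976.42 → $17,975.
Totals: Machining $3,970 + $17,890 = $21,860; Plating $3,970 + $6,370 = $10,340; Fabrication $3,970 + $17,975 = $21,945.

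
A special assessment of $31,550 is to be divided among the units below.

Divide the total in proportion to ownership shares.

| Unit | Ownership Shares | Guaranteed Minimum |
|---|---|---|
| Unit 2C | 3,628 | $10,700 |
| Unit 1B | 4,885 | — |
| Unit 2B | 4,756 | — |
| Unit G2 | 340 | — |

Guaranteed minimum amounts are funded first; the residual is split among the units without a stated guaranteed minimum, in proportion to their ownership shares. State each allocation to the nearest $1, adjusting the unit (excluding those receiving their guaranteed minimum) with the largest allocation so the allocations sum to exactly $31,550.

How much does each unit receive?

Unit 2C: $10,700; Unit 1B: $10,205; Unit 2B: $9,935; Unit G2: $710

Fund the minimums — Unit 2C $10,700. Remaining pool $20,850.
Remaining pool split over remaining ownership shares 9,981: Unit 1B 10,204.61 → $10,205; Unit 2B 9,935.14 → $9,935; Unit G2 710.25 → $710.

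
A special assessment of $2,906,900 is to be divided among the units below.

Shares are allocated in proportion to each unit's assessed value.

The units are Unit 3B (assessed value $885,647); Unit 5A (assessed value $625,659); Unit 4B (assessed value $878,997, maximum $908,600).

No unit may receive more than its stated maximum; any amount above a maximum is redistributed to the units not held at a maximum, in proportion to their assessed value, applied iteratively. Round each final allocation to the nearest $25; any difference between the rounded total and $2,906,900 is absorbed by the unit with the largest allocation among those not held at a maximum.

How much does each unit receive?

Unit 3B: $1,171,025 | Unit 5A: $827,275 | Unit 4B: $908,600

Sum of assessed value: 2,390,303.
Unconstrained shares: Unit 3B 1,077,054.78; Unit 5A 760,877.66; Unit 4B 1,068,967.57.
Capped: Unit 4B ($908,600); residual $1,998,300 reallocated over remaining assessed value 1,511,306.
Shares after redistribution: Unit 3B 1,171,032.47 → $1,171,025; Unit 5A 827,267.53 → $827,275.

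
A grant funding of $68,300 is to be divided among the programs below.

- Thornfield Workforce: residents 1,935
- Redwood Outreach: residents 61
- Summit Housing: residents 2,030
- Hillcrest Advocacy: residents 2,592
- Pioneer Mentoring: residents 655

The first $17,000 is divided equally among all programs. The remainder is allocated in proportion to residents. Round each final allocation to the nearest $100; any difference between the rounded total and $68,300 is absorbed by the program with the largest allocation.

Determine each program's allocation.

Thornfield Workforce: $17,000; Redwood Outreach: $3,800; Summit Housing: $17,700; Hillcrest Advocacy: $21,800; Pioneer Mentoring: $8,000

Equal tier: $17,000 ÷ 5 = $3,400 apiece.
Remainder $51,300 by residents (total 7,273): Thornfield Workforce 13,648.49 → $13,600; Redwood Outreach 430.26 → $400; Summit Housing 14,318.58 → $14,300; Hillcrest Advocacy 18,282.63 → $18,300; Pioneer Mentoring 4,620.03 → $4,600.
Rounding difference +$100 on remainder applied to Hillcrest Advocacy.
Totals: Thornfield Workforce $3,400 + $13,600 = $17,000; Redwood Outreach $3,400 + $400 = $3,800; Summit Housing $3,400 + $14,300 = $17,700; Hillcrest Advocacy $3,400 + $18,400 = $21,800; Pioneer Mentoring $3,400 + $4,600 = $8,000.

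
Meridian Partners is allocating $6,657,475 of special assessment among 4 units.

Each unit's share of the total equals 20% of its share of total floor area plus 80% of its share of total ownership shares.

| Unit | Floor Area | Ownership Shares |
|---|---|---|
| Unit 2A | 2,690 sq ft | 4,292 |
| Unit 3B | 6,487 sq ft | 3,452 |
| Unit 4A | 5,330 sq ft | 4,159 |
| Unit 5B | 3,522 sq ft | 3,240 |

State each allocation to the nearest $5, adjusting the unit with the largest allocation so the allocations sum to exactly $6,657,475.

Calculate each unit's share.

Unit 2A: $1,708,215 · Unit 3B: $1,693,195 · Unit 4A: $1,856,405 · Unit 5B: $1,399,660

Totals — floor area 18,029, ownership shares 15,143.
Composite weights (20% floor area + 80% ownership shares): Unit 2A 0.2566; Unit 3B 0.2543; Unit 4A 0.2788; Unit 5B 0.2102.
Unrounded shares: Unit 2A 1,708,213.83; Unit 3B 1,693,195.15; Unit 4A 1,856,407.90; Unit 5B 1,399,658.11.
Rounded to nearest $5: Unit 2A $1,708,215; Unit 3B $1,693,195; Unit 4A $1,856,410; Unit 5B $1,399,660. Sum = $6,657,480.
Difference $6,657,475 − $6,657,480 = −$5 applied to largest allocation (Unit 4A): Unit 4A becomes $1,856,405.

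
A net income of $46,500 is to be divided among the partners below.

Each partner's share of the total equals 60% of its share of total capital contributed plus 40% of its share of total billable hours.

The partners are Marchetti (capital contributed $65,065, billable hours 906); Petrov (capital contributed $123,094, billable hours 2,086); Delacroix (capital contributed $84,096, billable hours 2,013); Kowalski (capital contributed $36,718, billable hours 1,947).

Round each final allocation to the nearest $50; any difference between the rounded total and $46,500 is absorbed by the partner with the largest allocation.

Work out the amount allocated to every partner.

Marchetti: $8,300; Petrov: $16,700; Delacroix: $13,000; Kowalski: $8,500

Capital contributed total 308,973; billable hours total 6,952.
Combined weights (60% capital contributed + 40% billable hours): Marchetti 0.1785; Petrov 0.3591; Delacroix 0.2791; Kowalski 0.1833.
Pro-rata amounts: Marchetti 8,299.31; Petrov 16,696.35; Delacroix 12,979.56; Kowalski 8,524.78.
At nearest $50: Marchetti $8,300; Petrov $16,700; Delacroix $13,000; Kowalski $8,500. Sum = $46,500.
No rounding difference to absorb.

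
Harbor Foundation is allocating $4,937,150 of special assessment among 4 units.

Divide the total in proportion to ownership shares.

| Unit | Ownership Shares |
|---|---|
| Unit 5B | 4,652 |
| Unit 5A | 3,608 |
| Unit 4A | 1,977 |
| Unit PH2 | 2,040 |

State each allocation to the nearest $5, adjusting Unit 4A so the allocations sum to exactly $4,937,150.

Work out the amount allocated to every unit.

Unit 5B: $1,870,785; Unit 5A: $1,450,945; Unit 4A: $795,040; Unit PH2: $820,380

Sum of ownership shares: 12,277.
Unrounded shares: Unit 5B 4,652/12,277 × $4,937,150 = 1,870,784.54; Unit 5A 3,608/12,277 × $4,937,150 = 1,450,943.81; Unit 4A 1,977/12,277 × $4,937,150 = 795,043.21; Unit PH2 2,040/12,277 × $4,937,150 = 820,378.43.
After rounding ($5): Unit 5B $1,870,785; Unit 5A $1,450,945; Unit 4A $795,045; Unit PH2 $820,380. Sum = $4,937,155.
Difference $4,937,150 − $4,937,155 = −$5 applied to Unit 4A: Unit 4A becomes $795,040.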